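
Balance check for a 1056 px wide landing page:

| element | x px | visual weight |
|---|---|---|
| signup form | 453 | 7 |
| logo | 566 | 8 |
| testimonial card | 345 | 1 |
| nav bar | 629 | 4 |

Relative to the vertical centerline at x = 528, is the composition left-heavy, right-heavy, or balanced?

Weights sum to 7 + 8 + 1 + 4 = 20.
Σw·x = 7·453 + 8·566 + 1·345 + 4·629 = 10560, so x̄ = 10560/20 ≈ 528.00.
That equals the midline 528 — balanced.

balanced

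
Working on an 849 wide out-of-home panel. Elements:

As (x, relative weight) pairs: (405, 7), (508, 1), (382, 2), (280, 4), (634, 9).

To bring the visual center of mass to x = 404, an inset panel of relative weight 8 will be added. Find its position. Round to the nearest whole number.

x ≈ 199

With the inset panel, Σw becomes 7 + 1 + 2 + 4 + 9 + 8 = 31.
x: need Σw·x = 31·404 = 12524. Existing = 7·405 + 1·508 + 2·382 + 4·280 + 9·634 = 10933. Remainder 1591 / 8 ≈ 198.88.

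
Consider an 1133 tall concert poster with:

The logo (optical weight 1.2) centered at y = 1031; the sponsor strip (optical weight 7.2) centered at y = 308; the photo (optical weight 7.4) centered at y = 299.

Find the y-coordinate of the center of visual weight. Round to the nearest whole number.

Total weight = 1.2 + 7.2 + 7.4 = 15.8.
y-moment: 1.2·1031 + 7.2·308 + 7.4·299 = 5667.4; centroid 5667.4/15.8 ≈ 358.70.

y ≈ 359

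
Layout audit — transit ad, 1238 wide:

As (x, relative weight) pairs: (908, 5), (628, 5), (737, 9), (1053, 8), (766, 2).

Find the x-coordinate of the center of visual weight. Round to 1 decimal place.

Σw = 5 + 5 + 9 + 8 + 2 = 29.
x: (5·908 + 5·628 + 9·737 + 8·1053 + 2·766) / 29 = 24269 / 29 ≈ 836.86

x ≈ 836.9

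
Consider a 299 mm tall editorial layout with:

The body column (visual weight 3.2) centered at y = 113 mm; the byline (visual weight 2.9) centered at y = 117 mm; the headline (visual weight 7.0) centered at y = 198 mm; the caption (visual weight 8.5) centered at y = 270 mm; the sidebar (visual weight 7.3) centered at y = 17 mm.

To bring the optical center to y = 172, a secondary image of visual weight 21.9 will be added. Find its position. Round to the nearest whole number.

With the secondary image, Σw becomes 3.2 + 2.9 + 7.0 + 8.5 + 7.3 + 21.9 = 50.8.
y: target moment 50.8×172 = 8737.6; current 3.2·113 + 2.9·117 + 7.0·198 + 8.5·270 + 7.3·17 = 4506.0; the secondary image supplies 4231.6, so y = 4231.6/21.9 ≈ 193.22.

y ≈ 193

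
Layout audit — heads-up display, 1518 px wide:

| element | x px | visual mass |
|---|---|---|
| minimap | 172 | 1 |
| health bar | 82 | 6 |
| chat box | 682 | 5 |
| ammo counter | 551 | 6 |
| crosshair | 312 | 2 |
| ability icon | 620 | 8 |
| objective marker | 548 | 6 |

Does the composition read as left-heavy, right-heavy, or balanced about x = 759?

left-heavy

Weights sum to 1 + 6 + 5 + 6 + 2 + 8 + 6 = 34.
x: moment 16252 / weight 34 ≈ 478.00
478.0 lies left of the midline 759, so the layout is left-heavy.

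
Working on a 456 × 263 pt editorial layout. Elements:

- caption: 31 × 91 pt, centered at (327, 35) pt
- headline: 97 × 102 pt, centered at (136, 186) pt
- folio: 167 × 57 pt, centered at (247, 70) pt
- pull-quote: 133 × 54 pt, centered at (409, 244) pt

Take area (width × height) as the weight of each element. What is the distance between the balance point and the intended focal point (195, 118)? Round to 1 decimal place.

Taking area as weight: caption 31·91 = 2821, headline 97·102 = 9894, folio 167·57 = 9519, pull-quote 133·54 = 7182. Sum 29416.
x-moment: 2821·327 + 9894·136 + 9519·247 + 7182·409 = 7556682; centroid 7556682/29416 ≈ 256.89.
y-moment: 2821·35 + 9894·186 + 9519·70 + 7182·244 = 4357757; centroid 4357757/29416 ≈ 148.14.
From (195, 118): dx = 61.89, dy = 30.14, so the distance is √(dx²+dy²) ≈ 68.84.

≈ 68.8 pt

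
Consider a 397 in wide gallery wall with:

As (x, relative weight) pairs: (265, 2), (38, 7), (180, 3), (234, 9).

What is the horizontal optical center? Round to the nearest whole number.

x ≈ 164

Total weight = 2 + 7 + 3 + 9 = 21.
Σw·x = 2·265 + 7·38 + 3·180 + 9·234 = 3442, so x̄ = 3442/21 ≈ 163.90.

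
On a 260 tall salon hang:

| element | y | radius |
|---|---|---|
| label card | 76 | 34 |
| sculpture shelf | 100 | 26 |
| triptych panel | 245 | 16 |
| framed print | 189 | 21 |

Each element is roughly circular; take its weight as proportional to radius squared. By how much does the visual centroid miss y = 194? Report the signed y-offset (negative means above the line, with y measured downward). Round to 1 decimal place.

≈ -74.8

Weights ∝ r²: label card 34² = 1156, sculpture shelf 26² = 676, triptych panel 16² = 256, framed print 21² = 441; Σw = 2529.
y: (1156·76 + 676·100 + 256·245 + 441·189) / 2529 = 301525 / 2529 ≈ 119.23
Difference: 119.23 − 194 ≈ -74.77.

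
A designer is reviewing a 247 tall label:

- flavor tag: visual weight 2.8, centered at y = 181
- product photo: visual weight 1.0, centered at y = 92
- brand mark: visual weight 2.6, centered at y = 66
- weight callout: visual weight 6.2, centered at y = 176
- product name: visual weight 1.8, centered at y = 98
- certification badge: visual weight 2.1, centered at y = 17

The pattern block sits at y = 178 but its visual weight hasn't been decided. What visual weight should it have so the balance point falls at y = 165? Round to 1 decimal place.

w ≈ 49.9

Fixed elements: Σw = 2.8 + 1.0 + 2.6 + 6.2 + 1.8 + 2.1 = 16.5, Σw·y = 2.8·181 + 1.0·92 + 2.6·66 + 6.2·176 + 1.8·98 + 2.1·17 = 2073.7.
Balance at y = 165 requires (2073.7 + w·178) / (16.5 + w) = 165.
Rearranging, w·(178 − 165) = 165·16.5 − 2073.7 = 648.8, so w ≈ 648.8/13 = 49.91.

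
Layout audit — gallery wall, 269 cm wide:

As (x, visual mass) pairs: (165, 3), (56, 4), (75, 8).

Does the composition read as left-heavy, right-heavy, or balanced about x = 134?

Σw = 3 + 4 + 8 = 15.
Σw·x = 3·165 + 4·56 + 8·75 = 1319, so x̄ = 1319/15 ≈ 87.93.
87.9 lies left of the midline 134, so the layout is left-heavy.

left-heavy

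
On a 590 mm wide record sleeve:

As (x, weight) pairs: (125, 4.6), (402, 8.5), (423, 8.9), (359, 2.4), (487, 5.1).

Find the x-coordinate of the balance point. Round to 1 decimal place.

Weights sum to 4.6 + 8.5 + 8.9 + 2.4 + 5.1 = 29.5.
x-moment: 4.6·125 + 8.5·402 + 8.9·423 + 2.4·359 + 5.1·487 = 11102.0; centroid 11102.0/29.5 ≈ 376.34.

x ≈ 376.3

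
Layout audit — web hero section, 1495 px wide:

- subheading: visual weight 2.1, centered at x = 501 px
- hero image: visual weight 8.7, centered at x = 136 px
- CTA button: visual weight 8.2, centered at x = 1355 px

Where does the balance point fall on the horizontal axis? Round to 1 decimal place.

Total weight = 2.1 + 8.7 + 8.2 = 19.0.
x: (2.1·501 + 8.7·136 + 8.2·1355) / 19.0 = 13346.3 / 19.0 ≈ 702.44

x ≈ 702.4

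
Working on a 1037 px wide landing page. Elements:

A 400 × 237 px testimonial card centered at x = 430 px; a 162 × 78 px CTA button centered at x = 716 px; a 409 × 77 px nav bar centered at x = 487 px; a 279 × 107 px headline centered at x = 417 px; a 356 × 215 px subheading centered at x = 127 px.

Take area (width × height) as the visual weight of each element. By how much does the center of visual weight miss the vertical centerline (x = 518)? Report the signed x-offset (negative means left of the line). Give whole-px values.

Areas: testimonial card 400·237 = 94800, CTA button 162·78 = 12636, nav bar 409·77 = 31493, headline 279·107 = 29853, subheading 356·215 = 76540. Total weight = 245322.
Σw·x = 94800·430 + 12636·716 + 31493·487 + 29853·417 + 76540·127 = 87317748, so x̄ = 87317748/245322 ≈ 355.93.
Against x = 518, that's 355.93 − 518 = -162.07.

≈ -162 px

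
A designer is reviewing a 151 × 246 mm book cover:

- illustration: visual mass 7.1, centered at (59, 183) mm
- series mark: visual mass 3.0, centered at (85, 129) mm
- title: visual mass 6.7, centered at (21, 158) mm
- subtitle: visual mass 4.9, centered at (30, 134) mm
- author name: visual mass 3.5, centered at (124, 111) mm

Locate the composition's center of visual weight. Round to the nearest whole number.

Total weight = 7.1 + 3.0 + 6.7 + 4.9 + 3.5 = 25.2.
x: (7.1·59 + 3.0·85 + 6.7·21 + 4.9·30 + 3.5·124) / 25.2 = 1395.6 / 25.2 ≈ 55.38
y: (7.1·183 + 3.0·129 + 6.7·158 + 4.9·134 + 3.5·111) / 25.2 = 3790.0 / 25.2 ≈ 150.40

(55, 150)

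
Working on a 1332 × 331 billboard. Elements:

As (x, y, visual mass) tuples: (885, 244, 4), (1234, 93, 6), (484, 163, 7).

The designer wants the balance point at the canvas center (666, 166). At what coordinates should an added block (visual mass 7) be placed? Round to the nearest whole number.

(236, 187)

After adding the added block, total weight = 4 + 6 + 7 + 7 = 24.
x: need Σw·x = 24·666 = 15984. Existing = 4·885 + 6·1234 + 7·484 = 14332. Remainder 1652 / 7 ≈ 236.00.
y: need Σw·y = 24·166 = 3984. Existing = 4·244 + 6·93 + 7·163 = 2675. Remainder 1309 / 7 ≈ 187.00.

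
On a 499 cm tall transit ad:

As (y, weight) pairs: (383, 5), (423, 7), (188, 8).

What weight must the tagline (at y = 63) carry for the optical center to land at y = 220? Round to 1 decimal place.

Fixed elements: Σw = 5 + 7 + 8 = 20, Σw·y = 5·383 + 7·423 + 8·188 = 6380.
For the centroid to hit 220: (6380 + w·63) / (20 + w) = 220.
Solving: w = (220·20 − 6380) / (63 − 220) = -1980 / -157 ≈ 12.61.

w ≈ 12.6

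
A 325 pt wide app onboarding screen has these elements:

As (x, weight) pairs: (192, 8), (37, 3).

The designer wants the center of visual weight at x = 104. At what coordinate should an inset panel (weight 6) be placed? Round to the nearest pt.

x ≈ 20

With the inset panel, Σw becomes 8 + 3 + 6 = 17.
x: need Σw·x = 17·104 = 1768. Existing = 8·192 + 3·37 = 1647. Remainder 121 / 6 ≈ 20.17.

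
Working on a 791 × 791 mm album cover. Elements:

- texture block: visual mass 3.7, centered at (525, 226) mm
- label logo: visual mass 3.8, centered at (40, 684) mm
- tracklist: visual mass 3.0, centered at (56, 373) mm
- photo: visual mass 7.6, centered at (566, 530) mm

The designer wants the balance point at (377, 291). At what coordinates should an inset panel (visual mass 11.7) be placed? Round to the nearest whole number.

With the inset panel, Σw becomes 3.7 + 3.8 + 3.0 + 7.6 + 11.7 = 29.8.
Along x: (6564.1 + 11.7·x) / 29.8 = 377 (existing moment 3.7·525 + 3.8·40 + 3.0·56 + 7.6·566 = 6564.1) ⇒ x = (11234.6 − 6564.1) / 11.7 ≈ 399.19.
Along y: (8582.4 + 11.7·y) / 29.8 = 291 (existing moment 3.7·226 + 3.8·684 + 3.0·373 + 7.6·530 = 8582.4) ⇒ y = (8671.8 − 8582.4) / 11.7 ≈ 7.64.

(399, 8)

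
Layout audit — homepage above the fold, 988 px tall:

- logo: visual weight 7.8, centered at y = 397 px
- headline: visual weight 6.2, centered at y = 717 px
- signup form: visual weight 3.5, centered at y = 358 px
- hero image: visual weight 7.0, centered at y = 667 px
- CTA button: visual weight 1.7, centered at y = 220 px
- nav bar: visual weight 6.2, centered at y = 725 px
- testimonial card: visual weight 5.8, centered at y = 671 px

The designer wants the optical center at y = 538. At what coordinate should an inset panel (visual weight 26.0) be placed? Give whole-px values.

New total weight: (7.8 + 6.2 + 3.5 + 7.0 + 1.7 + 6.2 + 5.8) + 26.0 = 64.2.
y: need Σw·y = 64.2·538 = 34539.6. Existing = 7.8·397 + 6.2·717 + 3.5·358 + 7.0·667 + 1.7·220 + 6.2·725 + 5.8·671 = 22224.8. Remainder 12314.8 / 26.0 ≈ 473.65.

y ≈ 474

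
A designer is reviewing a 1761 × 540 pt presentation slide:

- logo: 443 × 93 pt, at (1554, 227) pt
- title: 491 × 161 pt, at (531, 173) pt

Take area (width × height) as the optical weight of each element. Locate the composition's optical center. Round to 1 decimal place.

(881.5, 191.5)

Areas → weights: logo 443·93 = 41199, title 491·161 = 79051; Σw = 120250.
x-moment: 41199·1554 + 79051·531 = 105999327; centroid 105999327/120250 ≈ 881.49.
y-moment: 41199·227 + 79051·173 = 23027996; centroid 23027996/120250 ≈ 191.50.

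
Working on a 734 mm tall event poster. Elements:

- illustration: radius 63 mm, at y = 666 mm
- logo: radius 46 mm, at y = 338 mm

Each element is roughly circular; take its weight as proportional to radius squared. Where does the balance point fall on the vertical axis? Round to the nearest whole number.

r² weights: illustration 63² = 3969, logo 46² = 2116. Total = 6085.
Σw·y = 3969·666 + 2116·338 = 3358562, so ȳ = 3358562/6085 ≈ 551.94.

y ≈ 552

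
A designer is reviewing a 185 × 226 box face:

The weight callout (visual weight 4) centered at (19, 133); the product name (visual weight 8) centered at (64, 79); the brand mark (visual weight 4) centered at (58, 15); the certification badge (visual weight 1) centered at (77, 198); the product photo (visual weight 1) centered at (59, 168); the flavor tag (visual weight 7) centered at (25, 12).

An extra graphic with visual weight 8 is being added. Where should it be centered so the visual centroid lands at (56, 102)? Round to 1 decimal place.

New total weight: (4 + 8 + 4 + 1 + 1 + 7) + 8 = 33.
Along x: (1131 + 8·x) / 33 = 56 (existing moment 4·19 + 8·64 + 4·58 + 1·77 + 1·59 + 7·25 = 1131) ⇒ x = (1848 − 1131) / 8 ≈ 89.62.
Along y: (1674 + 8·y) / 33 = 102 (existing moment 4·133 + 8·79 + 4·15 + 1·198 + 1·168 + 7·12 = 1674) ⇒ y = (3366 − 1674) / 8 ≈ 211.50.

(89.6, 211.5)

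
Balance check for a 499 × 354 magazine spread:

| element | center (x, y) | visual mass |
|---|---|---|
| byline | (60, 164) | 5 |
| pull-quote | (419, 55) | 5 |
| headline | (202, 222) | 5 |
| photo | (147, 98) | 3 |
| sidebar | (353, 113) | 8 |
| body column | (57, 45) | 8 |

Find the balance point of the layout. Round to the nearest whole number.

Σw = 5 + 5 + 5 + 3 + 8 + 8 = 34.
Σw·x = 7126; x̄ = 7126/34 ≈ 209.59.
y: moment 3763 / weight 34 ≈ 110.68

(210, 111)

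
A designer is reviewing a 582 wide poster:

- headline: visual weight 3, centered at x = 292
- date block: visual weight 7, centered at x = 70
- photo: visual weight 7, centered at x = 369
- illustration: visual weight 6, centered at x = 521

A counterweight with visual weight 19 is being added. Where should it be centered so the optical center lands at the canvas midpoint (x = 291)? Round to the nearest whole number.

x ≈ 271

After adding the counterweight, total weight = 3 + 7 + 7 + 6 + 19 = 42.
x: target moment 42×291 = 12222; current 3·292 + 7·70 + 7·369 + 6·521 = 7075; the counterweight supplies 5147, so x = 5147/19 ≈ 270.89.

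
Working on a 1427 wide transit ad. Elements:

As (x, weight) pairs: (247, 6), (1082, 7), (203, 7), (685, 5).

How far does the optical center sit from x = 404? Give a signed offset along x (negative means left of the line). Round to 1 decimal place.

≈ 152.1

Weights sum to 6 + 7 + 7 + 5 = 25.
Σw·x = 6·247 + 7·1082 + 7·203 + 5·685 = 13902, so x̄ = 13902/25 ≈ 556.08.
Difference: 556.08 − 404 ≈ 152.08.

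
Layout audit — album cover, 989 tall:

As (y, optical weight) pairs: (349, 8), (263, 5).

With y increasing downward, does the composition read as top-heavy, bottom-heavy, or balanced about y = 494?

top-heavy

Σw = 8 + 5 = 13.
y: (8·349 + 5·263) / 13 = 4107 / 13 ≈ 315.92
Since 315.9 is above (smaller y than) 494, the composition reads top-heavy.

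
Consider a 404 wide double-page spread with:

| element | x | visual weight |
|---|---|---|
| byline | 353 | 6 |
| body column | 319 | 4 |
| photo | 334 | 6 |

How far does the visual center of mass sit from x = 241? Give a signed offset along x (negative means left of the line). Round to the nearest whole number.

Σw = 6 + 4 + 6 = 16.
x-moment: 6·353 + 4·319 + 6·334 = 5398; centroid 5398/16 ≈ 337.38.
Difference: 337.38 − 241 ≈ 96.38.

≈ 96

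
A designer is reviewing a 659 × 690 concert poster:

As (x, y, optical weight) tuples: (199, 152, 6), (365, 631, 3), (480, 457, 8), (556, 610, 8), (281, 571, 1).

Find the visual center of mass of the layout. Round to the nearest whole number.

(418, 458)

Weights sum to 6 + 3 + 8 + 8 + 1 = 26.
Σw·x = 6·199 + 3·365 + 8·480 + 8·556 + 1·281 = 10858, so x̄ = 10858/26 ≈ 417.62.
Σw·y = 6·152 + 3·631 + 8·457 + 8·610 + 1·571 = 11912, so ȳ = 11912/26 ≈ 458.15.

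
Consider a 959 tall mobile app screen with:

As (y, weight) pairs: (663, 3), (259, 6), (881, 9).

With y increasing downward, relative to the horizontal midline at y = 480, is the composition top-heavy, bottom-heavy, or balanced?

bottom-heavy

Σw = 3 + 6 + 9 = 18.
Σw·y = 3·663 + 6·259 + 9·881 = 11472, so ȳ = 11472/18 ≈ 637.33.
637.3 vs midline 480 → bottom-heavy.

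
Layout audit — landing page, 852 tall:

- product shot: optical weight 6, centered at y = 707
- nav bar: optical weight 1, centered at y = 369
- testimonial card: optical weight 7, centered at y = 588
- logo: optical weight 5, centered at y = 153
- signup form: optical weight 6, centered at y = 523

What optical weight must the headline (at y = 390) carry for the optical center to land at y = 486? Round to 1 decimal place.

w ≈ 5.0

Fixed elements: Σw = 6 + 1 + 7 + 5 + 6 = 25, Σw·y = 6·707 + 1·369 + 7·588 + 5·153 + 6·523 = 12630.
Balance at y = 486 requires (12630 + w·390) / (25 + w) = 486.
Rearranging, w·(390 − 486) = 486·25 − 12630 = -480, so w ≈ -480/-96 = 5.00.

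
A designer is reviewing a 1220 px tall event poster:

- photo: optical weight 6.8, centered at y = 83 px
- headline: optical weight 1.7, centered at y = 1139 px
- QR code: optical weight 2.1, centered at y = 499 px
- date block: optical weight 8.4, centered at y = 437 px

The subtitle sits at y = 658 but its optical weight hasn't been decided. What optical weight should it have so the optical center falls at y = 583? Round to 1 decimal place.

w ≈ 51.4

Existing Σw = 19.0 (6.8 + 1.7 + 2.1 + 8.4); existing moment 6.8·83 + 1.7·1139 + 2.1·499 + 8.4·437 = 7219.4.
Set Σw·y/Σw = 583: (7219.4 + 658w) = 583·(19.0 + w).
Solving: w = (583·19.0 − 7219.4) / (658 − 583) = 3857.6 / 75 ≈ 51.43.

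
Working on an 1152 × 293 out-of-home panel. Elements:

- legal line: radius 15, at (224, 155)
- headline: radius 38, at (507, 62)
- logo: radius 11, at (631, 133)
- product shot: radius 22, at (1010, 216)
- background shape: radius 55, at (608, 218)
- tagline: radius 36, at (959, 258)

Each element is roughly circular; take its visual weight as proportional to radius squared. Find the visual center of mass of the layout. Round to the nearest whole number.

(672, 188)

Weights ∝ r²: legal line 15² = 225, headline 38² = 1444, logo 11² = 121, product shot 22² = 484, background shape 55² = 3025, tagline 36² = 1296; Σw = 6595.
x: moment 4429763 / weight 6595 ≈ 671.69
y: moment 1238858 / weight 6595 ≈ 187.85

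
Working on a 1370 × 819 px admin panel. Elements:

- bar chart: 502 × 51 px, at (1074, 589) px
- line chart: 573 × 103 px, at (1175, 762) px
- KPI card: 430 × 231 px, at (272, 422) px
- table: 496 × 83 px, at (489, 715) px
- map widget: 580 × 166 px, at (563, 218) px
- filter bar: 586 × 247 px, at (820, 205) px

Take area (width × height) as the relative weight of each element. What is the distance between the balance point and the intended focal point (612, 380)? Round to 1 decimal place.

≈ 68.6 px

Areas → weights: bar chart 502·51 = 25602, line chart 573·103 = 59019, KPI card 430·231 = 99330, table 496·83 = 41168, map widget 580·166 = 96280, filter bar 586·247 = 144742; Σw = 466141.
Σw·x = 316886865; x̄ = 316886865/466141 ≈ 679.81.
Σw·y = 182065586; ȳ = 182065586/466141 ≈ 390.58.
Relative to (612, 380): Δ = (67.81, 10.58); |Δ| = √(67.81² + 10.58²) ≈ 68.63.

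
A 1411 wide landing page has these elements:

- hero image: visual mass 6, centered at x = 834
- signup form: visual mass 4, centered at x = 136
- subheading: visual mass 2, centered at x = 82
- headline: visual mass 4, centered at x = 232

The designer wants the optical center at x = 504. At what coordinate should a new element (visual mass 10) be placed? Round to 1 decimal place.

x ≈ 646.4

After adding the new element, total weight = 6 + 4 + 2 + 4 + 10 = 26.
Along x: (6640 + 10·x) / 26 = 504 (existing moment 6·834 + 4·136 + 2·82 + 4·232 = 6640) ⇒ x = (13104 − 6640) / 10 ≈ 646.40.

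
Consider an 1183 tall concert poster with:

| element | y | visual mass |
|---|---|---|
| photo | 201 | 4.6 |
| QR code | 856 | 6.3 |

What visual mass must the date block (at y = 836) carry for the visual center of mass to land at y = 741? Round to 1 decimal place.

w ≈ 18.5

Fixed elements: Σw = 4.6 + 6.3 = 10.9, Σw·y = 4.6·201 + 6.3·856 = 6317.4.
Balance at y = 741 requires (6317.4 + w·836) / (10.9 + w) = 741.
Solving: w = (741·10.9 − 6317.4) / (836 − 741) = 1759.5 / 95 ≈ 18.52.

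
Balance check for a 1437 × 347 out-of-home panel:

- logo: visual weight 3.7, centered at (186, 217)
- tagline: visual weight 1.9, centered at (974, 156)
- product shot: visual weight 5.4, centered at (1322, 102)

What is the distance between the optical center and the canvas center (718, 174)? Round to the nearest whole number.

≈ 164

Weights sum to 3.7 + 1.9 + 5.4 = 11.0.
x: (3.7·186 + 1.9·974 + 5.4·1322) / 11.0 = 9677.6 / 11.0 ≈ 879.78
y: (3.7·217 + 1.9·156 + 5.4·102) / 11.0 = 1650.1 / 11.0 ≈ 150.01
Relative to (718, 174): Δ = (161.78, -23.99); |Δ| = √(161.78² + -23.99²) ≈ 163.55.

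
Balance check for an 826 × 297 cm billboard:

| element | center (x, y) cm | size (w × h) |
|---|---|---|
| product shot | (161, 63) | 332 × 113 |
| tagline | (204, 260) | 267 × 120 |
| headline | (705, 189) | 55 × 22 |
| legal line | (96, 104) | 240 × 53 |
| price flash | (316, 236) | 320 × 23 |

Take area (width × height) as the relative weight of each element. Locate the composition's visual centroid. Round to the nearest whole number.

(187, 154)

Areas: product shot 332·113 = 37516, tagline 267·120 = 32040, headline 55·22 = 1210, legal line 240·53 = 12720, price flash 320·23 = 7360. Total weight = 90846.
x: (37516·161 + 32040·204 + 1210·705 + 12720·96 + 7360·316) / 90846 = 16976166 / 90846 ≈ 186.87
y: (37516·63 + 32040·260 + 1210·189 + 12720·104 + 7360·236) / 90846 = 13982438 / 90846 ≈ 153.91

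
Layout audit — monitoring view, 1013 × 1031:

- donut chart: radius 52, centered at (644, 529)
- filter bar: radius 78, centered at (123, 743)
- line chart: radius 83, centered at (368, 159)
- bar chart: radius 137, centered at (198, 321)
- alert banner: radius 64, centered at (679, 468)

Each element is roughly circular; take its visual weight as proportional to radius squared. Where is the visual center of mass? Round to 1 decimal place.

(299.0, 388.9)

Weights ∝ r²: donut chart 52² = 2704, filter bar 78² = 6084, line chart 83² = 6889, bar chart 137² = 18769, alert banner 64² = 4096; Σw = 38542.
x: (2704·644 + 6084·123 + 6889·368 + 18769·198 + 4096·679) / 38542 = 11522306 / 38542 ≈ 298.95
y: (2704·529 + 6084·743 + 6889·159 + 18769·321 + 4096·468) / 38542 = 14987956 / 38542 ≈ 388.87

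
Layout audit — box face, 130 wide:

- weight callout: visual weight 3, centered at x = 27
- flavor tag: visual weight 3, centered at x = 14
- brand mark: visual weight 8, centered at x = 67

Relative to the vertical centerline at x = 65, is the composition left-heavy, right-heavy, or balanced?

left-heavy

Total weight = 3 + 3 + 8 = 14.
x: (3·27 + 3·14 + 8·67) / 14 = 659 / 14 ≈ 47.07
47.1 lies left of the midline 65, so the layout is left-heavy.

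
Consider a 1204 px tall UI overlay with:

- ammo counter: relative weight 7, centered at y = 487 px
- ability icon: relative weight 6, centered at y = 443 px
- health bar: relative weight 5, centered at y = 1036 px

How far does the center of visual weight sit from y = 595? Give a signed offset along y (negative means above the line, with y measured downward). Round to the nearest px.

≈ 30 px

Total weight = 7 + 6 + 5 = 18.
Σw·y = 7·487 + 6·443 + 5·1036 = 11247, so ȳ = 11247/18 ≈ 624.83.
Offset from y = 595: 624.83 − 595 ≈ 29.83.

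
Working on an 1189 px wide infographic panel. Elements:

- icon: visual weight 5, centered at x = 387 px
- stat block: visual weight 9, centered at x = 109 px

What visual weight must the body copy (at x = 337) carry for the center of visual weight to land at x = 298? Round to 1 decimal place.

Existing Σw = 14 (5 + 9); existing moment 5·387 + 9·109 = 2916.
Set Σw·x/Σw = 298: (2916 + 337w) = 298·(14 + w).
Solving: w = (298·14 − 2916) / (337 − 298) = 1256 / 39 ≈ 32.21.

w ≈ 32.2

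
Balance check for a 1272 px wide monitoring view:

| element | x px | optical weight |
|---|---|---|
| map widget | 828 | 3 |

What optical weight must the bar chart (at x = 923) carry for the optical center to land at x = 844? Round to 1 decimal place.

w ≈ 0.6

Known: weight 3 with moment 3·828 = 2484.
For the centroid to hit 844: (2484 + w·923) / (3 + w) = 844.
Solving: w = (844·3 − 2484) / (923 − 844) = 48 / 79 ≈ 0.61.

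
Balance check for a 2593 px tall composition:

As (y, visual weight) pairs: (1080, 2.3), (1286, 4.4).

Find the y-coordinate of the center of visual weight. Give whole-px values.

Weights sum to 2.3 + 4.4 = 6.7.
Σw·y = 2.3·1080 + 4.4·1286 = 8142.4, so ȳ = 8142.4/6.7 ≈ 1215.28.

y ≈ 1215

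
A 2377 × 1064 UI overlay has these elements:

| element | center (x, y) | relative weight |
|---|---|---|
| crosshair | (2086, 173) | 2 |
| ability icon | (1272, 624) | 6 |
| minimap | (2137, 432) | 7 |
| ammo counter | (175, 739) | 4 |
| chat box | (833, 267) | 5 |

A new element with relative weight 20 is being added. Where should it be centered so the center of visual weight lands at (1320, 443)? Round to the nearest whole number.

(1323, 404)

After adding the new element, total weight = 2 + 6 + 7 + 4 + 5 + 20 = 44.
Along x: (31628 + 20·x) / 44 = 1320 (existing moment 2·2086 + 6·1272 + 7·2137 + 4·175 + 5·833 = 31628) ⇒ x = (58080 − 31628) / 20 ≈ 1322.60.
Along y: (11405 + 20·y) / 44 = 443 (existing moment 2·173 + 6·624 + 7·432 + 4·739 + 5·267 = 11405) ⇒ y = (19492 − 11405) / 20 ≈ 404.35.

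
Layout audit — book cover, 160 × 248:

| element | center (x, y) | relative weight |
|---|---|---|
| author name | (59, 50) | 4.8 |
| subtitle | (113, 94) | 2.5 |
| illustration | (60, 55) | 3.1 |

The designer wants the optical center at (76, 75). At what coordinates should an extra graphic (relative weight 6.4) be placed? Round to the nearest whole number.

After adding the extra graphic, total weight = 4.8 + 2.5 + 3.1 + 6.4 = 16.8.
x: target moment 16.8×76 = 1276.8; current 4.8·59 + 2.5·113 + 3.1·60 = 751.7; the extra graphic supplies 525.1, so x = 525.1/6.4 ≈ 82.05.
y: target moment 16.8×75 = 1260.0; current 4.8·50 + 2.5·94 + 3.1·55 = 645.5; the extra graphic supplies 614.5, so y = 614.5/6.4 ≈ 96.02.

(82, 96)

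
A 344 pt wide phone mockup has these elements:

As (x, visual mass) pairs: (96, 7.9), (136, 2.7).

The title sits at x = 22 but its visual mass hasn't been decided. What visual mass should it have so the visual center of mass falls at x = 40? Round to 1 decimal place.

w ≈ 39.0

Existing Σw = 10.6 (7.9 + 2.7); existing moment 7.9·96 + 2.7·136 = 1125.6.
For the centroid to hit 40: (1125.6 + w·22) / (10.6 + w) = 40.
Solving: w = (40·10.6 − 1125.6) / (22 − 40) = -701.6 / -18 ≈ 38.98.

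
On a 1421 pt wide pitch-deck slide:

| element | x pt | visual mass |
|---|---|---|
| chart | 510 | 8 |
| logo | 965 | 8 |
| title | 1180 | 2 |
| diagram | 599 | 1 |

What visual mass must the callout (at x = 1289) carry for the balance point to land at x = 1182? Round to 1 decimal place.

Existing Σw = 19 (8 + 8 + 2 + 1); existing moment 8·510 + 8·965 + 2·1180 + 1·599 = 14759.
For the centroid to hit 1182: (14759 + w·1289) / (19 + w) = 1182.
So w = (1182·19 − 14759)/(1289 − 1182) = 7699/107 ≈ 71.95.

w ≈ 72.0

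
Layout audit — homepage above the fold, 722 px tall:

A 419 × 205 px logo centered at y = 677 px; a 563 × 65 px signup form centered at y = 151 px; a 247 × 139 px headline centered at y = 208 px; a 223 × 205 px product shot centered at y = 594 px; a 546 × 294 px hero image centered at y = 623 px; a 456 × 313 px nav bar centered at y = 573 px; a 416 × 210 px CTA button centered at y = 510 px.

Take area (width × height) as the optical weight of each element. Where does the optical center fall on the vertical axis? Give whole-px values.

Areas → weights: logo 419·205 = 85895, signup form 563·65 = 36595, headline 247·139 = 34333, product shot 223·205 = 45715, hero image 546·294 = 160524, nav bar 456·313 = 142728, CTA button 416·210 = 87360; Σw = 593150.
y-moment: 85895·677 + 36595·151 + 34333·208 + 45715·594 + 160524·623 + 142728·573 + 87360·510 = 324315930; centroid 324315930/593150 ≈ 546.77.

y ≈ 547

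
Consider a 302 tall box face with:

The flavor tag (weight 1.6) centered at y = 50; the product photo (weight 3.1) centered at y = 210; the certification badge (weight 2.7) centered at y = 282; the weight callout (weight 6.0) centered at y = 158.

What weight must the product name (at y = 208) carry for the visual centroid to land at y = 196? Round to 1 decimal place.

w ≈ 15.5

Fixed elements: Σw = 1.6 + 3.1 + 2.7 + 6.0 = 13.4, Σw·y = 1.6·50 + 3.1·210 + 2.7·282 + 6.0·158 = 2440.4.
Set Σw·y/Σw = 196: (2440.4 + 208w) = 196·(13.4 + w).
Solving: w = (196·13.4 − 2440.4) / (208 − 196) = 186.0 / 12 ≈ 15.50.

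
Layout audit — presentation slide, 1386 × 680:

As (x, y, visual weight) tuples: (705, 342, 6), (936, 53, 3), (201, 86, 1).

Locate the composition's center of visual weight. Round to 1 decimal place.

(723.9, 229.7)

Σw = 6 + 3 + 1 = 10.
x-moment: 6·705 + 3·936 + 1·201 = 7239; centroid 7239/10 ≈ 723.90.
y-moment: 6·342 + 3·53 + 1·86 = 2297; centroid 2297/10 ≈ 229.70.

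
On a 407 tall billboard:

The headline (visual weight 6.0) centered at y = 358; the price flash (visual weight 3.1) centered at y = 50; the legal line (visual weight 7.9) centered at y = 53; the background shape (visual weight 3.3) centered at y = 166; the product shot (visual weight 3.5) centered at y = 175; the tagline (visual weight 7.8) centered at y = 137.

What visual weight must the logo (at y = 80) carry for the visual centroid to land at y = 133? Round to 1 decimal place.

w ≈ 14.1

Existing Σw = 31.6 (6.0 + 3.1 + 7.9 + 3.3 + 3.5 + 7.8); existing moment 6.0·358 + 3.1·50 + 7.9·53 + 3.3·166 + 3.5·175 + 7.8·137 = 4950.6.
Set Σw·y/Σw = 133: (4950.6 + 80w) = 133·(31.6 + w).
Solving: w = (133·31.6 − 4950.6) / (80 − 133) = -747.8 / -53 ≈ 14.11.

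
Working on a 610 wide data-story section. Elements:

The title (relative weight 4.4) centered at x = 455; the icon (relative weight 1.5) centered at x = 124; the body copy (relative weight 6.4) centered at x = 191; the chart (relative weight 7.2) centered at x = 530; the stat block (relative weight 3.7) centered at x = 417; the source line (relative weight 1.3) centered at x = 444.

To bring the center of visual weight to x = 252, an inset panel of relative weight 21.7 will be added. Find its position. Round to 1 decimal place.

x ≈ 105.8

With the inset panel, Σw becomes 4.4 + 1.5 + 6.4 + 7.2 + 3.7 + 1.3 + 21.7 = 46.2.
x: target moment 46.2×252 = 11642.4; current 4.4·455 + 1.5·124 + 6.4·191 + 7.2·530 + 3.7·417 + 1.3·444 = 9346.5; the inset panel supplies 2295.9, so x = 2295.9/21.7 ≈ 105.80.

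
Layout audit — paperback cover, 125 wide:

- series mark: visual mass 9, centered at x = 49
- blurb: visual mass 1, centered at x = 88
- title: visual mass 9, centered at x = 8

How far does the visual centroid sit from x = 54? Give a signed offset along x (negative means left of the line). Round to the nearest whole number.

Total weight = 9 + 1 + 9 = 19.
Σw·x = 9·49 + 1·88 + 9·8 = 601, so x̄ = 601/19 ≈ 31.63.
Difference: 31.63 − 54 ≈ -22.37.

≈ -22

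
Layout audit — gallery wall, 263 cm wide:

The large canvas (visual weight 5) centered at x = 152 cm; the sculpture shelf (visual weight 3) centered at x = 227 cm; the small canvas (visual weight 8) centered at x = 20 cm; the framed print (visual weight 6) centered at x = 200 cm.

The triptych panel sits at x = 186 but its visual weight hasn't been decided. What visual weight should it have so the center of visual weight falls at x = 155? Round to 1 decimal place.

w ≈ 19.6

Fixed elements: Σw = 5 + 3 + 8 + 6 = 22, Σw·x = 5·152 + 3·227 + 8·20 + 6·200 = 2801.
Set Σw·x/Σw = 155: (2801 + 186w) = 155·(22 + w).
So w = (155·22 − 2801)/(186 − 155) = 609/31 ≈ 19.65.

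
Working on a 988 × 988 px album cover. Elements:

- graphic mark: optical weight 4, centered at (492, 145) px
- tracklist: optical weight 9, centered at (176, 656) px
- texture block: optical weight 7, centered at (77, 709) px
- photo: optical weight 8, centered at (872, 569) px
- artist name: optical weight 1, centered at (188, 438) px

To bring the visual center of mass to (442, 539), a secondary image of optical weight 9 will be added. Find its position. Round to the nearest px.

(616, 449)

After adding the secondary image, total weight = 4 + 9 + 7 + 8 + 1 + 9 = 38.
x: target moment 38×442 = 16796; current 4·492 + 9·176 + 7·77 + 8·872 + 1·188 = 11255; the secondary image supplies 5541, so x = 5541/9 ≈ 615.67.
y: target moment 38×539 = 20482; current 4·145 + 9·656 + 7·709 + 8·569 + 1·438 = 16437; the secondary image supplies 4045, so y = 4045/9 ≈ 449.44.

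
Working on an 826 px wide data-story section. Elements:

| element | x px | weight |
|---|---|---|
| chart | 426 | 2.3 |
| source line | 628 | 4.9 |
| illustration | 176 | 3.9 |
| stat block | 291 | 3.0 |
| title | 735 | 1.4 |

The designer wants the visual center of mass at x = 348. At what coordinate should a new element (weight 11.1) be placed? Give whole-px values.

New total weight: (2.3 + 4.9 + 3.9 + 3.0 + 1.4) + 11.1 = 26.6.
x: target moment 26.6×348 = 9256.8; current 2.3·426 + 4.9·628 + 3.9·176 + 3.0·291 + 1.4·735 = 6645.4; the new element supplies 2611.4, so x = 2611.4/11.1 ≈ 235.26.

x ≈ 235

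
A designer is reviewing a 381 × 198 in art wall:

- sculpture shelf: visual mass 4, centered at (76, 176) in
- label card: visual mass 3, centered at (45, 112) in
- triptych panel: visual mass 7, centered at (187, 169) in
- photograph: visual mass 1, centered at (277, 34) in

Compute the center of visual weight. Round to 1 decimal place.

Weights sum to 4 + 3 + 7 + 1 = 15.
Σw·x = 4·76 + 3·45 + 7·187 + 1·277 = 2025, so x̄ = 2025/15 ≈ 135.00.
Σw·y = 4·176 + 3·112 + 7·169 + 1·34 = 2257, so ȳ = 2257/15 ≈ 150.47.

(135.0, 150.5)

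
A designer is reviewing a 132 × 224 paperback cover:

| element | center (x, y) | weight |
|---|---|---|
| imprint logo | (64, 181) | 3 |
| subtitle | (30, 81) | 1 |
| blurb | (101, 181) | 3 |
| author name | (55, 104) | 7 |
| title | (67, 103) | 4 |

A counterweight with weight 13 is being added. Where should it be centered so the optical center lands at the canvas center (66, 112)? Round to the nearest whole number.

(67, 90)

New total weight: (3 + 1 + 3 + 7 + 4) + 13 = 31.
x: target moment 31×66 = 2046; current 3·64 + 1·30 + 3·101 + 7·55 + 4·67 = 1178; the counterweight supplies 868, so x = 868/13 ≈ 66.77.
y: target moment 31×112 = 3472; current 3·181 + 1·81 + 3·181 + 7·104 + 4·103 = 2307; the counterweight supplies 1165, so y = 1165/13 ≈ 89.62.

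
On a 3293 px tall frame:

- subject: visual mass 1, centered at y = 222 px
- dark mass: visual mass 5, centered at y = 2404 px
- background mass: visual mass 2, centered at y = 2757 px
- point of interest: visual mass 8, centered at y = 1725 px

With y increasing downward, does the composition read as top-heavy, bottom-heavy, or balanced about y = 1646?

bottom-heavy

Σw = 1 + 5 + 2 + 8 = 16.
y: (1·222 + 5·2404 + 2·2757 + 8·1725) / 16 = 31556 / 16 ≈ 1972.25
1972.2 vs midline 1646 → bottom-heavy.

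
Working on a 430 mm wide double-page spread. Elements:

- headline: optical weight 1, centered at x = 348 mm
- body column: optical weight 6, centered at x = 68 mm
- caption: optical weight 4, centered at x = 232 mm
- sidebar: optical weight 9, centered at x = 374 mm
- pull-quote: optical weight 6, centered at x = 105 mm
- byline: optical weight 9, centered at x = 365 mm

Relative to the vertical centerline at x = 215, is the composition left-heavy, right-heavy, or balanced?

Weights sum to 1 + 6 + 4 + 9 + 6 + 9 = 35.
x: moment 8965 / weight 35 ≈ 256.14
256.1 lies right of the midline 215, so the layout is right-heavy.

right-heavy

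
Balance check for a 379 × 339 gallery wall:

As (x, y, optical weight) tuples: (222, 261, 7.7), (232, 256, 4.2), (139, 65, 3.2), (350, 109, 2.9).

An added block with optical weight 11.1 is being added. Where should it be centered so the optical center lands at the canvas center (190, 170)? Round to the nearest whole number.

(125, 121)

With the added block, Σw becomes 7.7 + 4.2 + 3.2 + 2.9 + 11.1 = 29.1.
x: need Σw·x = 29.1·190 = 5529.0. Existing = 7.7·222 + 4.2·232 + 3.2·139 + 2.9·350 = 4143.6. Remainder 1385.4 / 11.1 ≈ 124.81.
y: need Σw·y = 29.1·170 = 4947.0. Existing = 7.7·261 + 4.2·256 + 3.2·65 + 2.9·109 = 3609.0. Remainder 1338.0 / 11.1 ≈ 120.54.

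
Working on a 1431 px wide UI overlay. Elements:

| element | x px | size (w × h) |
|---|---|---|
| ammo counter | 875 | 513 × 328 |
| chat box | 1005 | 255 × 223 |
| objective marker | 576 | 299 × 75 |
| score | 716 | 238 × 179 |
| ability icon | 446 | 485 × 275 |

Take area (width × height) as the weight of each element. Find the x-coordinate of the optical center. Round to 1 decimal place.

Taking area as weight: ammo counter 513·328 = 168264, chat box 255·223 = 56865, objective marker 299·75 = 22425, score 238·179 = 42602, ability icon 485·275 = 133375. Sum 423531.
Σw·x = 168264·875 + 56865·1005 + 22425·576 + 42602·716 + 133375·446 = 307285407, so x̄ = 307285407/423531 ≈ 725.53.

x ≈ 725.5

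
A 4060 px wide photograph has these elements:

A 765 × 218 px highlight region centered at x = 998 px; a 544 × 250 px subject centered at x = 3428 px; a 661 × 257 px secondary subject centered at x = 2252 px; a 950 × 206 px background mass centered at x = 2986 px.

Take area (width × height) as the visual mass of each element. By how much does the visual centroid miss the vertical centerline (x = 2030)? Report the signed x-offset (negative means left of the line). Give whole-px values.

≈ 363 px

Areas → weights: highlight region 765·218 = 166770, subject 544·250 = 136000, secondary subject 661·257 = 169877, background mass 950·206 = 195700; Σw = 668347.
x: (166770·998 + 136000·3428 + 169877·2252 + 195700·2986) / 668347 = 1599567664 / 668347 ≈ 2393.32
Difference: 2393.32 − 2030 ≈ 363.32.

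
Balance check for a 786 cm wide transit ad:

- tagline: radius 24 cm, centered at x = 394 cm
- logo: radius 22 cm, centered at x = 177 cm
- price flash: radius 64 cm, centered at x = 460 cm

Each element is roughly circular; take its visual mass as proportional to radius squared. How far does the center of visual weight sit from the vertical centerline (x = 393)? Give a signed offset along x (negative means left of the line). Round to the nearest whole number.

Weights ∝ r²: tagline 24² = 576, logo 22² = 484, price flash 64² = 4096; Σw = 5156.
x-moment: 576·394 + 484·177 + 4096·460 = 2196772; centroid 2196772/5156 ≈ 426.06.
Difference: 426.06 − 393 ≈ 33.06.

≈ 33 cm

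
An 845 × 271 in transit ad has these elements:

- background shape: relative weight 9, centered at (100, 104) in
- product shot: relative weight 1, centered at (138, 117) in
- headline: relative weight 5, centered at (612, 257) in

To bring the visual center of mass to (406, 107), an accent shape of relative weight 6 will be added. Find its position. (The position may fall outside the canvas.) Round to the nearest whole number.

(738, -15)

With the accent shape, Σw becomes 9 + 1 + 5 + 6 = 21.
x: need Σw·x = 21·406 = 8526. Existing = 9·100 + 1·138 + 5·612 = 4098. Remainder 4428 / 6 ≈ 738.00.
y: need Σw·y = 21·107 = 2247. Existing = 9·104 + 1·117 + 5·257 = 2338. Remainder -91 / 6 ≈ -15.17.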